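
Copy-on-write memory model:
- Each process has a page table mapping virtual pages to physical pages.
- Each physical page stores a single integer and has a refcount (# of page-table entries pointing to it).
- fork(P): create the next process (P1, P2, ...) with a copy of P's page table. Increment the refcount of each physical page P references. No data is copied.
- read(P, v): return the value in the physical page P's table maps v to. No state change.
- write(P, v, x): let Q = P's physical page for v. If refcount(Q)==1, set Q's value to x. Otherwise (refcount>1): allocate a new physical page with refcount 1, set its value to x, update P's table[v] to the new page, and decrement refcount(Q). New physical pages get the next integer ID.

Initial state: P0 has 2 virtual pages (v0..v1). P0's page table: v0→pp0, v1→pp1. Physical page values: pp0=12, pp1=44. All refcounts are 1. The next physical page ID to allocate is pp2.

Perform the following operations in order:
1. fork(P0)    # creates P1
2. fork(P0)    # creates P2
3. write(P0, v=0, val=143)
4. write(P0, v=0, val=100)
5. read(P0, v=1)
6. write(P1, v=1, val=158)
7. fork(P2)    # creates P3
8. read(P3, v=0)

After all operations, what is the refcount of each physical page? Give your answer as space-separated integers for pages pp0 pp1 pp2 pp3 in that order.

Op 1: fork(P0) -> P1. 2 ppages; refcounts: pp0:2 pp1:2
Op 2: fork(P0) -> P2. 2 ppages; refcounts: pp0:3 pp1:3
Op 3: write(P0, v0, 143). refcount(pp0)=3>1 -> COPY to pp2. 3 ppages; refcounts: pp0:2 pp1:3 pp2:1
Op 4: write(P0, v0, 100). refcount(pp2)=1 -> write in place. 3 ppages; refcounts: pp0:2 pp1:3 pp2:1
Op 5: read(P0, v1) -> 44. No state change.
Op 6: write(P1, v1, 158). refcount(pp1)=3>1 -> COPY to pp3. 4 ppages; refcounts: pp0:2 pp1:2 pp2:1 pp3:1
Op 7: fork(P2) -> P3. 4 ppages; refcounts: pp0:3 pp1:3 pp2:1 pp3:1
Op 8: read(P3, v0) -> 12. No state change.

Answer: 3 3 1 1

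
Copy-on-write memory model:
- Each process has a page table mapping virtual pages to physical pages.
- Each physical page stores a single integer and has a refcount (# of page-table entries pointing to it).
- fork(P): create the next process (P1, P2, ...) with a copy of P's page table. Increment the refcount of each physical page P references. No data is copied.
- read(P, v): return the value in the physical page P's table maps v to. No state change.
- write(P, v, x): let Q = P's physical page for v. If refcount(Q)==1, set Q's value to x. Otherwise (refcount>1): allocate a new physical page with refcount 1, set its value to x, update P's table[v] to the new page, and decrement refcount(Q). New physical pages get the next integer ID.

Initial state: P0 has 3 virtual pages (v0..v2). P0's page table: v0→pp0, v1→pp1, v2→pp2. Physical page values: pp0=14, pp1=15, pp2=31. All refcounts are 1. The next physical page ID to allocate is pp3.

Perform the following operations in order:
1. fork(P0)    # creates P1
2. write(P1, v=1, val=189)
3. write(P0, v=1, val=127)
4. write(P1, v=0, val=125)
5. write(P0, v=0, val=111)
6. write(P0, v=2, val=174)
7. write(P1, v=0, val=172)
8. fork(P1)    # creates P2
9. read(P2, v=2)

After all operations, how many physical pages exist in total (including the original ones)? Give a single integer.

Answer: 6

Derivation:
Op 1: fork(P0) -> P1. 3 ppages; refcounts: pp0:2 pp1:2 pp2:2
Op 2: write(P1, v1, 189). refcount(pp1)=2>1 -> COPY to pp3. 4 ppages; refcounts: pp0:2 pp1:1 pp2:2 pp3:1
Op 3: write(P0, v1, 127). refcount(pp1)=1 -> write in place. 4 ppages; refcounts: pp0:2 pp1:1 pp2:2 pp3:1
Op 4: write(P1, v0, 125). refcount(pp0)=2>1 -> COPY to pp4. 5 ppages; refcounts: pp0:1 pp1:1 pp2:2 pp3:1 pp4:1
Op 5: write(P0, v0, 111). refcount(pp0)=1 -> write in place. 5 ppages; refcounts: pp0:1 pp1:1 pp2:2 pp3:1 pp4:1
Op 6: write(P0, v2, 174). refcount(pp2)=2>1 -> COPY to pp5. 6 ppages; refcounts: pp0:1 pp1:1 pp2:1 pp3:1 pp4:1 pp5:1
Op 7: write(P1, v0, 172). refcount(pp4)=1 -> write in place. 6 ppages; refcounts: pp0:1 pp1:1 pp2:1 pp3:1 pp4:1 pp5:1
Op 8: fork(P1) -> P2. 6 ppages; refcounts: pp0:1 pp1:1 pp2:2 pp3:2 pp4:2 pp5:1
Op 9: read(P2, v2) -> 31. No state change.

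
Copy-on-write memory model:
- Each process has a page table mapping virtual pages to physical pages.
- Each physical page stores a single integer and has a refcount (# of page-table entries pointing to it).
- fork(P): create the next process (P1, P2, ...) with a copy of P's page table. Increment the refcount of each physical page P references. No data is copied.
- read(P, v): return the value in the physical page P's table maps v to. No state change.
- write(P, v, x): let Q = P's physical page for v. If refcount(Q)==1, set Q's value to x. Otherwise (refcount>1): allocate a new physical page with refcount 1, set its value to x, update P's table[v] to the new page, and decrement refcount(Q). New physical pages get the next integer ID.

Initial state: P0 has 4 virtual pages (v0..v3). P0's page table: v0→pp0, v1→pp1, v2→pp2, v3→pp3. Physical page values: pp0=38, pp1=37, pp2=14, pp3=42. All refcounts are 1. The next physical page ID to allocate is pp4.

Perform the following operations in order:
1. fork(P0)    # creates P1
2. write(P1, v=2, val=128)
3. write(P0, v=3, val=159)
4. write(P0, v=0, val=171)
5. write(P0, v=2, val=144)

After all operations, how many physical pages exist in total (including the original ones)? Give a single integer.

Answer: 7

Derivation:
Op 1: fork(P0) -> P1. 4 ppages; refcounts: pp0:2 pp1:2 pp2:2 pp3:2
Op 2: write(P1, v2, 128). refcount(pp2)=2>1 -> COPY to pp4. 5 ppages; refcounts: pp0:2 pp1:2 pp2:1 pp3:2 pp4:1
Op 3: write(P0, v3, 159). refcount(pp3)=2>1 -> COPY to pp5. 6 ppages; refcounts: pp0:2 pp1:2 pp2:1 pp3:1 pp4:1 pp5:1
Op 4: write(P0, v0, 171). refcount(pp0)=2>1 -> COPY to pp6. 7 ppages; refcounts: pp0:1 pp1:2 pp2:1 pp3:1 pp4:1 pp5:1 pp6:1
Op 5: write(P0, v2, 144). refcount(pp2)=1 -> write in place. 7 ppages; refcounts: pp0:1 pp1:2 pp2:1 pp3:1 pp4:1 pp5:1 pp6:1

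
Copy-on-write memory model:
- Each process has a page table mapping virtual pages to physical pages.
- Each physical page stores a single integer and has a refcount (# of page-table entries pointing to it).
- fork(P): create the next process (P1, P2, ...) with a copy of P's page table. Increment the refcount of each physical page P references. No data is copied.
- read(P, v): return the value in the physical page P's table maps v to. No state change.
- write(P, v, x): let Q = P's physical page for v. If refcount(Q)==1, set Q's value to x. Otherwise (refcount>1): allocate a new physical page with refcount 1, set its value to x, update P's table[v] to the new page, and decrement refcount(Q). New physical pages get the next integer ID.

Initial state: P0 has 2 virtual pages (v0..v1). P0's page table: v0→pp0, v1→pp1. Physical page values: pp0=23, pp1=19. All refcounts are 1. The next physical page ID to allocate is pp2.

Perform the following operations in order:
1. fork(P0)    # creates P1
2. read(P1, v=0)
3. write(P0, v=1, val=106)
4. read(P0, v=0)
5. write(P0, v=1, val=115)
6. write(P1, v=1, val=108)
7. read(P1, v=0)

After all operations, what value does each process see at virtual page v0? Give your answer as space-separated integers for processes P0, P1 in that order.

Op 1: fork(P0) -> P1. 2 ppages; refcounts: pp0:2 pp1:2
Op 2: read(P1, v0) -> 23. No state change.
Op 3: write(P0, v1, 106). refcount(pp1)=2>1 -> COPY to pp2. 3 ppages; refcounts: pp0:2 pp1:1 pp2:1
Op 4: read(P0, v0) -> 23. No state change.
Op 5: write(P0, v1, 115). refcount(pp2)=1 -> write in place. 3 ppages; refcounts: pp0:2 pp1:1 pp2:1
Op 6: write(P1, v1, 108). refcount(pp1)=1 -> write in place. 3 ppages; refcounts: pp0:2 pp1:1 pp2:1
Op 7: read(P1, v0) -> 23. No state change.
P0: v0 -> pp0 = 23
P1: v0 -> pp0 = 23

Answer: 23 23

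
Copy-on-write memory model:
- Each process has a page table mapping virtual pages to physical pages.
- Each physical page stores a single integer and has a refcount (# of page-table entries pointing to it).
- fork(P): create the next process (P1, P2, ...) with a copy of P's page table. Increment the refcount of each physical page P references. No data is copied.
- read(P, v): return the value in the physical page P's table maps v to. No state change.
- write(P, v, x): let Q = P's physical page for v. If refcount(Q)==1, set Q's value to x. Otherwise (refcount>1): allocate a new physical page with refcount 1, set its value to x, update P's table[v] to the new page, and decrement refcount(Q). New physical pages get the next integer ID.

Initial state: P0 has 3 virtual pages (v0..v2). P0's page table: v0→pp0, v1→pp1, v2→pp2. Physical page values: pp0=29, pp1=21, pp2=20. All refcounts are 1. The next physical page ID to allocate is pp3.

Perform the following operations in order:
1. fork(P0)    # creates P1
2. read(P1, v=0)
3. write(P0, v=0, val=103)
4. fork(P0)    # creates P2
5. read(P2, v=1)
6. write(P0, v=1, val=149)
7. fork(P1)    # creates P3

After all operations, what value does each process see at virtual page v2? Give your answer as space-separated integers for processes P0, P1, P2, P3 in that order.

Op 1: fork(P0) -> P1. 3 ppages; refcounts: pp0:2 pp1:2 pp2:2
Op 2: read(P1, v0) -> 29. No state change.
Op 3: write(P0, v0, 103). refcount(pp0)=2>1 -> COPY to pp3. 4 ppages; refcounts: pp0:1 pp1:2 pp2:2 pp3:1
Op 4: fork(P0) -> P2. 4 ppages; refcounts: pp0:1 pp1:3 pp2:3 pp3:2
Op 5: read(P2, v1) -> 21. No state change.
Op 6: write(P0, v1, 149). refcount(pp1)=3>1 -> COPY to pp4. 5 ppages; refcounts: pp0:1 pp1:2 pp2:3 pp3:2 pp4:1
Op 7: fork(P1) -> P3. 5 ppages; refcounts: pp0:2 pp1:3 pp2:4 pp3:2 pp4:1
P0: v2 -> pp2 = 20
P1: v2 -> pp2 = 20
P2: v2 -> pp2 = 20
P3: v2 -> pp2 = 20

Answer: 20 20 20 20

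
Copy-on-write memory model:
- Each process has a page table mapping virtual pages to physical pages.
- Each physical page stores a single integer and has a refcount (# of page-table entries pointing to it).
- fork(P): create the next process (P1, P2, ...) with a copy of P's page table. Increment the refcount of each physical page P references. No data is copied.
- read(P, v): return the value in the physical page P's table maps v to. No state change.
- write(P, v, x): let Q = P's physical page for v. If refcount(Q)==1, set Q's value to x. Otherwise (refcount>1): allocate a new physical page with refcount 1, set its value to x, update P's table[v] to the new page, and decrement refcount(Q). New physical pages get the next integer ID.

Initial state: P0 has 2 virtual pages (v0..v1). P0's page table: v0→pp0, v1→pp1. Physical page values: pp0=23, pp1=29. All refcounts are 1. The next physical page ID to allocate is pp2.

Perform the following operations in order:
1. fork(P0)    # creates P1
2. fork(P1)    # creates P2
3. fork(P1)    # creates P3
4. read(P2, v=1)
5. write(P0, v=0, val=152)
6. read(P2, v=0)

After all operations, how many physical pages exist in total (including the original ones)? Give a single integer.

Answer: 3

Derivation:
Op 1: fork(P0) -> P1. 2 ppages; refcounts: pp0:2 pp1:2
Op 2: fork(P1) -> P2. 2 ppages; refcounts: pp0:3 pp1:3
Op 3: fork(P1) -> P3. 2 ppages; refcounts: pp0:4 pp1:4
Op 4: read(P2, v1) -> 29. No state change.
Op 5: write(P0, v0, 152). refcount(pp0)=4>1 -> COPY to pp2. 3 ppages; refcounts: pp0:3 pp1:4 pp2:1
Op 6: read(P2, v0) -> 23. No state change.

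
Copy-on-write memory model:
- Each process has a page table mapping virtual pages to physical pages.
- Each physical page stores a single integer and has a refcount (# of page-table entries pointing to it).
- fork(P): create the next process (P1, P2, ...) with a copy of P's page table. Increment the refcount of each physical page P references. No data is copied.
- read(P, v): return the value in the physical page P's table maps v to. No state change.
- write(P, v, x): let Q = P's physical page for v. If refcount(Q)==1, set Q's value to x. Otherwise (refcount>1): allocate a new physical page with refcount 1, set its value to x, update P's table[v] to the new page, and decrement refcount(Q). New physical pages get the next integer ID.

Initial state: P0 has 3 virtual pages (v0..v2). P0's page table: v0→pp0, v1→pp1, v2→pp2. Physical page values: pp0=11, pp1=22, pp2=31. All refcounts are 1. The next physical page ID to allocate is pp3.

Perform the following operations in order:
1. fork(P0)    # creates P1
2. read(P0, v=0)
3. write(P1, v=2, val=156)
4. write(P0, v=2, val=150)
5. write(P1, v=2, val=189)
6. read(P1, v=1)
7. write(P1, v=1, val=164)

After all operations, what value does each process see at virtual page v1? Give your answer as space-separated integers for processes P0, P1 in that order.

Op 1: fork(P0) -> P1. 3 ppages; refcounts: pp0:2 pp1:2 pp2:2
Op 2: read(P0, v0) -> 11. No state change.
Op 3: write(P1, v2, 156). refcount(pp2)=2>1 -> COPY to pp3. 4 ppages; refcounts: pp0:2 pp1:2 pp2:1 pp3:1
Op 4: write(P0, v2, 150). refcount(pp2)=1 -> write in place. 4 ppages; refcounts: pp0:2 pp1:2 pp2:1 pp3:1
Op 5: write(P1, v2, 189). refcount(pp3)=1 -> write in place. 4 ppages; refcounts: pp0:2 pp1:2 pp2:1 pp3:1
Op 6: read(P1, v1) -> 22. No state change.
Op 7: write(P1, v1, 164). refcount(pp1)=2>1 -> COPY to pp4. 5 ppages; refcounts: pp0:2 pp1:1 pp2:1 pp3:1 pp4:1
P0: v1 -> pp1 = 22
P1: v1 -> pp4 = 164

Answer: 22 164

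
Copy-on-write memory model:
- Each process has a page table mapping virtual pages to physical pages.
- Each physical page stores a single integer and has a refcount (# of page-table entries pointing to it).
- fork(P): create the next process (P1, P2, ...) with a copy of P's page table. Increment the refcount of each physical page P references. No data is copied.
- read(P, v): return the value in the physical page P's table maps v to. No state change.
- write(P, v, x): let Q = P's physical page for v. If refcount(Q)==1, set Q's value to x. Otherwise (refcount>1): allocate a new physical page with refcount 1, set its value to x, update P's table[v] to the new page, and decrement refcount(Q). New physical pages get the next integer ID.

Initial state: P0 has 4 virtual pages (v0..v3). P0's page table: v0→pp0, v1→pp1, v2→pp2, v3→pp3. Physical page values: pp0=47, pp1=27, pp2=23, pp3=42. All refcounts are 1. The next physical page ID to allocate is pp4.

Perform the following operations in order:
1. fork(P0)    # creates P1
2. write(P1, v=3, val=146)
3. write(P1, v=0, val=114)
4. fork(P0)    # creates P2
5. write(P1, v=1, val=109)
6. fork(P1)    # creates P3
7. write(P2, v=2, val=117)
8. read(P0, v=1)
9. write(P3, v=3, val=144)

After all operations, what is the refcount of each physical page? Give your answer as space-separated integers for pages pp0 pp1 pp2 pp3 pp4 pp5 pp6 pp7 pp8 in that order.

Op 1: fork(P0) -> P1. 4 ppages; refcounts: pp0:2 pp1:2 pp2:2 pp3:2
Op 2: write(P1, v3, 146). refcount(pp3)=2>1 -> COPY to pp4. 5 ppages; refcounts: pp0:2 pp1:2 pp2:2 pp3:1 pp4:1
Op 3: write(P1, v0, 114). refcount(pp0)=2>1 -> COPY to pp5. 6 ppages; refcounts: pp0:1 pp1:2 pp2:2 pp3:1 pp4:1 pp5:1
Op 4: fork(P0) -> P2. 6 ppages; refcounts: pp0:2 pp1:3 pp2:3 pp3:2 pp4:1 pp5:1
Op 5: write(P1, v1, 109). refcount(pp1)=3>1 -> COPY to pp6. 7 ppages; refcounts: pp0:2 pp1:2 pp2:3 pp3:2 pp4:1 pp5:1 pp6:1
Op 6: fork(P1) -> P3. 7 ppages; refcounts: pp0:2 pp1:2 pp2:4 pp3:2 pp4:2 pp5:2 pp6:2
Op 7: write(P2, v2, 117). refcount(pp2)=4>1 -> COPY to pp7. 8 ppages; refcounts: pp0:2 pp1:2 pp2:3 pp3:2 pp4:2 pp5:2 pp6:2 pp7:1
Op 8: read(P0, v1) -> 27. No state change.
Op 9: write(P3, v3, 144). refcount(pp4)=2>1 -> COPY to pp8. 9 ppages; refcounts: pp0:2 pp1:2 pp2:3 pp3:2 pp4:1 pp5:2 pp6:2 pp7:1 pp8:1

Answer: 2 2 3 2 1 2 2 1 1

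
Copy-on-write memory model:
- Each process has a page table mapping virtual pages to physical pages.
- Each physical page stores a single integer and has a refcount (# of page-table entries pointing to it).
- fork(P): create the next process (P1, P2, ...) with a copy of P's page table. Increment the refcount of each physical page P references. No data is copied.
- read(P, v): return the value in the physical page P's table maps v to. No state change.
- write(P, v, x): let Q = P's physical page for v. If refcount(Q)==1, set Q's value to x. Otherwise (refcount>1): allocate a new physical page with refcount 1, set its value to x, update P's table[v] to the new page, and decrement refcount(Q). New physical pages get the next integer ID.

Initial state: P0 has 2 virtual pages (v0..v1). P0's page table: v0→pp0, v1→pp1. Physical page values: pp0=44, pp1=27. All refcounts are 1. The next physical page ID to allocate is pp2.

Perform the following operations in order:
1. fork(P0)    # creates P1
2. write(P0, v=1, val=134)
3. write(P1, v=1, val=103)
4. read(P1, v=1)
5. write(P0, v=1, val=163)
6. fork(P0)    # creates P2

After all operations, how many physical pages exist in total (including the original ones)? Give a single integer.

Answer: 3

Derivation:
Op 1: fork(P0) -> P1. 2 ppages; refcounts: pp0:2 pp1:2
Op 2: write(P0, v1, 134). refcount(pp1)=2>1 -> COPY to pp2. 3 ppages; refcounts: pp0:2 pp1:1 pp2:1
Op 3: write(P1, v1, 103). refcount(pp1)=1 -> write in place. 3 ppages; refcounts: pp0:2 pp1:1 pp2:1
Op 4: read(P1, v1) -> 103. No state change.
Op 5: write(P0, v1, 163). refcount(pp2)=1 -> write in place. 3 ppages; refcounts: pp0:2 pp1:1 pp2:1
Op 6: fork(P0) -> P2. 3 ppages; refcounts: pp0:3 pp1:1 pp2:2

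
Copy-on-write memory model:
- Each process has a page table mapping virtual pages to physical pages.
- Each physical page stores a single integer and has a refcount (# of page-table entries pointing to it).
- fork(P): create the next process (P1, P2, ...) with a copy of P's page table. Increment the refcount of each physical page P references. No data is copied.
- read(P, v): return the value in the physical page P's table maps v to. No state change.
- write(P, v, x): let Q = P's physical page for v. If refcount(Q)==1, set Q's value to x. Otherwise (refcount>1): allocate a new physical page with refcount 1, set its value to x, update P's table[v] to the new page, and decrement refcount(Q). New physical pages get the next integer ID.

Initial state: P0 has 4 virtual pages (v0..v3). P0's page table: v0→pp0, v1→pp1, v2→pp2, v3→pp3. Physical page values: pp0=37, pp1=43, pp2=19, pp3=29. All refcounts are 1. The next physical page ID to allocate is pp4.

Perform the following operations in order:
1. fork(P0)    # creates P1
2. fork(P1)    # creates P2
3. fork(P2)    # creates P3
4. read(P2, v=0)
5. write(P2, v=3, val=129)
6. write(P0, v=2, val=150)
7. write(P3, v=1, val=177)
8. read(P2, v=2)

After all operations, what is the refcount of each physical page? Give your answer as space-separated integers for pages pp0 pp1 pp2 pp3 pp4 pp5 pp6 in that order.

Op 1: fork(P0) -> P1. 4 ppages; refcounts: pp0:2 pp1:2 pp2:2 pp3:2
Op 2: fork(P1) -> P2. 4 ppages; refcounts: pp0:3 pp1:3 pp2:3 pp3:3
Op 3: fork(P2) -> P3. 4 ppages; refcounts: pp0:4 pp1:4 pp2:4 pp3:4
Op 4: read(P2, v0) -> 37. No state change.
Op 5: write(P2, v3, 129). refcount(pp3)=4>1 -> COPY to pp4. 5 ppages; refcounts: pp0:4 pp1:4 pp2:4 pp3:3 pp4:1
Op 6: write(P0, v2, 150). refcount(pp2)=4>1 -> COPY to pp5. 6 ppages; refcounts: pp0:4 pp1:4 pp2:3 pp3:3 pp4:1 pp5:1
Op 7: write(P3, v1, 177). refcount(pp1)=4>1 -> COPY to pp6. 7 ppages; refcounts: pp0:4 pp1:3 pp2:3 pp3:3 pp4:1 pp5:1 pp6:1
Op 8: read(P2, v2) -> 19. No state change.

Answer: 4 3 3 3 1 1 1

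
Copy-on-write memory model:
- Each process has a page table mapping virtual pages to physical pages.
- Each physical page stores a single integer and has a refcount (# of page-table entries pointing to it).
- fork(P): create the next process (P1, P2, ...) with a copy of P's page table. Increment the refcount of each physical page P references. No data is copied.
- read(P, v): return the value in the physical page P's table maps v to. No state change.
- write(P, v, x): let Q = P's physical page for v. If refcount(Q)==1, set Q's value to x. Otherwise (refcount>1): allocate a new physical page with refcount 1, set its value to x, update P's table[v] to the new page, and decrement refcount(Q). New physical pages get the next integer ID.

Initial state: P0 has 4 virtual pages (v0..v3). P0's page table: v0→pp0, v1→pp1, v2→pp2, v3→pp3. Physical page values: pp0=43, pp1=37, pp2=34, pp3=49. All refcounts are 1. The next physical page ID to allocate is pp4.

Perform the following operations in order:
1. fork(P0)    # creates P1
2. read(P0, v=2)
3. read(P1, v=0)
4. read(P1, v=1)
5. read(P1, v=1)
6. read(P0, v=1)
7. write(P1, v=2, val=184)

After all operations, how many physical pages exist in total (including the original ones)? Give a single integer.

Op 1: fork(P0) -> P1. 4 ppages; refcounts: pp0:2 pp1:2 pp2:2 pp3:2
Op 2: read(P0, v2) -> 34. No state change.
Op 3: read(P1, v0) -> 43. No state change.
Op 4: read(P1, v1) -> 37. No state change.
Op 5: read(P1, v1) -> 37. No state change.
Op 6: read(P0, v1) -> 37. No state change.
Op 7: write(P1, v2, 184). refcount(pp2)=2>1 -> COPY to pp4. 5 ppages; refcounts: pp0:2 pp1:2 pp2:1 pp3:2 pp4:1

Answer: 5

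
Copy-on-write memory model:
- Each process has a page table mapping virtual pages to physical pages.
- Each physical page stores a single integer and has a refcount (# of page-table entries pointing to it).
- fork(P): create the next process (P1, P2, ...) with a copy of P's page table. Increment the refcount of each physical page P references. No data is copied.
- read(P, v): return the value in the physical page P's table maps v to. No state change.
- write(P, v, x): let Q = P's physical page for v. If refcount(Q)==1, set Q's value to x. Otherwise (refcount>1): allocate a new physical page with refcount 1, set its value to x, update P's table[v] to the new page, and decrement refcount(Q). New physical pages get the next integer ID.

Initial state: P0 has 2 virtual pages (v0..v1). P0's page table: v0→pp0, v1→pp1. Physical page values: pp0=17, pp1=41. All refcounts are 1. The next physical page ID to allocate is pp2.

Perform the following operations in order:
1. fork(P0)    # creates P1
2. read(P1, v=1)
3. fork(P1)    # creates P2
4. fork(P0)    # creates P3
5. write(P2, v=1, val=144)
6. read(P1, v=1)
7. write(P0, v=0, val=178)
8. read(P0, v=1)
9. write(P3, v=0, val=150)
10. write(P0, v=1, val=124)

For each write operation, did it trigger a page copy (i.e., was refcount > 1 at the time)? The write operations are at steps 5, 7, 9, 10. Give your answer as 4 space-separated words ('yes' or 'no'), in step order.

Op 1: fork(P0) -> P1. 2 ppages; refcounts: pp0:2 pp1:2
Op 2: read(P1, v1) -> 41. No state change.
Op 3: fork(P1) -> P2. 2 ppages; refcounts: pp0:3 pp1:3
Op 4: fork(P0) -> P3. 2 ppages; refcounts: pp0:4 pp1:4
Op 5: write(P2, v1, 144). refcount(pp1)=4>1 -> COPY to pp2. 3 ppages; refcounts: pp0:4 pp1:3 pp2:1
Op 6: read(P1, v1) -> 41. No state change.
Op 7: write(P0, v0, 178). refcount(pp0)=4>1 -> COPY to pp3. 4 ppages; refcounts: pp0:3 pp1:3 pp2:1 pp3:1
Op 8: read(P0, v1) -> 41. No state change.
Op 9: write(P3, v0, 150). refcount(pp0)=3>1 -> COPY to pp4. 5 ppages; refcounts: pp0:2 pp1:3 pp2:1 pp3:1 pp4:1
Op 10: write(P0, v1, 124). refcount(pp1)=3>1 -> COPY to pp5. 6 ppages; refcounts: pp0:2 pp1:2 pp2:1 pp3:1 pp4:1 pp5:1

yes yes yes yes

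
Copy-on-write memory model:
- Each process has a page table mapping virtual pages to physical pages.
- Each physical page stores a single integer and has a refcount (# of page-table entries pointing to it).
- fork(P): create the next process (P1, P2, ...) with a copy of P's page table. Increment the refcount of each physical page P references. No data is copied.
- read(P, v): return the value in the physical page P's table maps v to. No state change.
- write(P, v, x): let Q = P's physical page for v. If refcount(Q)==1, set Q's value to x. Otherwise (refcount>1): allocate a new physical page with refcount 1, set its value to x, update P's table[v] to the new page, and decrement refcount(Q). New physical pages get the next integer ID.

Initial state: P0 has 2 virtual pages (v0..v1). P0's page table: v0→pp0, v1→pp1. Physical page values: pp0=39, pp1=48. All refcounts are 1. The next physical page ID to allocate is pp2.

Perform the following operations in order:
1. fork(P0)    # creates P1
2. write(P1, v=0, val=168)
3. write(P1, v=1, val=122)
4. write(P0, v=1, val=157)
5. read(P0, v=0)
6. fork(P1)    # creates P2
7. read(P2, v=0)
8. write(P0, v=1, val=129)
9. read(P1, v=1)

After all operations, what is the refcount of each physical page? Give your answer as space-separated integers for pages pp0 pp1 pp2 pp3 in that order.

Op 1: fork(P0) -> P1. 2 ppages; refcounts: pp0:2 pp1:2
Op 2: write(P1, v0, 168). refcount(pp0)=2>1 -> COPY to pp2. 3 ppages; refcounts: pp0:1 pp1:2 pp2:1
Op 3: write(P1, v1, 122). refcount(pp1)=2>1 -> COPY to pp3. 4 ppages; refcounts: pp0:1 pp1:1 pp2:1 pp3:1
Op 4: write(P0, v1, 157). refcount(pp1)=1 -> write in place. 4 ppages; refcounts: pp0:1 pp1:1 pp2:1 pp3:1
Op 5: read(P0, v0) -> 39. No state change.
Op 6: fork(P1) -> P2. 4 ppages; refcounts: pp0:1 pp1:1 pp2:2 pp3:2
Op 7: read(P2, v0) -> 168. No state change.
Op 8: write(P0, v1, 129). refcount(pp1)=1 -> write in place. 4 ppages; refcounts: pp0:1 pp1:1 pp2:2 pp3:2
Op 9: read(P1, v1) -> 122. No state change.

Answer: 1 1 2 2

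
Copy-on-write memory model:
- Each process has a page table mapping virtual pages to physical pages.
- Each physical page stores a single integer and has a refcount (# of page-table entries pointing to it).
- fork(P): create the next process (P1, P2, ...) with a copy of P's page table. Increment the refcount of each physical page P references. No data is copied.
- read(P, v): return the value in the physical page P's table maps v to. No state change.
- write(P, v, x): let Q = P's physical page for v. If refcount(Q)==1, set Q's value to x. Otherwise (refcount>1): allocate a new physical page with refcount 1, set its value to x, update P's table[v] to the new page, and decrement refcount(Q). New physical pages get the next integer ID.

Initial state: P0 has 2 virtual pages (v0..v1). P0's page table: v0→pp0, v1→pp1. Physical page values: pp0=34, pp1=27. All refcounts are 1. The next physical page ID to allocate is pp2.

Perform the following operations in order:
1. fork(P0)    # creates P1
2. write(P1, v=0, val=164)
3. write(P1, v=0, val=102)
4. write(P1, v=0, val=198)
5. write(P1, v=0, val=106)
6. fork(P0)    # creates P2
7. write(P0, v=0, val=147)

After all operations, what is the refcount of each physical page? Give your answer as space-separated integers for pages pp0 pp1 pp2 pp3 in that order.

Op 1: fork(P0) -> P1. 2 ppages; refcounts: pp0:2 pp1:2
Op 2: write(P1, v0, 164). refcount(pp0)=2>1 -> COPY to pp2. 3 ppages; refcounts: pp0:1 pp1:2 pp2:1
Op 3: write(P1, v0, 102). refcount(pp2)=1 -> write in place. 3 ppages; refcounts: pp0:1 pp1:2 pp2:1
Op 4: write(P1, v0, 198). refcount(pp2)=1 -> write in place. 3 ppages; refcounts: pp0:1 pp1:2 pp2:1
Op 5: write(P1, v0, 106). refcount(pp2)=1 -> write in place. 3 ppages; refcounts: pp0:1 pp1:2 pp2:1
Op 6: fork(P0) -> P2. 3 ppages; refcounts: pp0:2 pp1:3 pp2:1
Op 7: write(P0, v0, 147). refcount(pp0)=2>1 -> COPY to pp3. 4 ppages; refcounts: pp0:1 pp1:3 pp2:1 pp3:1

Answer: 1 3 1 1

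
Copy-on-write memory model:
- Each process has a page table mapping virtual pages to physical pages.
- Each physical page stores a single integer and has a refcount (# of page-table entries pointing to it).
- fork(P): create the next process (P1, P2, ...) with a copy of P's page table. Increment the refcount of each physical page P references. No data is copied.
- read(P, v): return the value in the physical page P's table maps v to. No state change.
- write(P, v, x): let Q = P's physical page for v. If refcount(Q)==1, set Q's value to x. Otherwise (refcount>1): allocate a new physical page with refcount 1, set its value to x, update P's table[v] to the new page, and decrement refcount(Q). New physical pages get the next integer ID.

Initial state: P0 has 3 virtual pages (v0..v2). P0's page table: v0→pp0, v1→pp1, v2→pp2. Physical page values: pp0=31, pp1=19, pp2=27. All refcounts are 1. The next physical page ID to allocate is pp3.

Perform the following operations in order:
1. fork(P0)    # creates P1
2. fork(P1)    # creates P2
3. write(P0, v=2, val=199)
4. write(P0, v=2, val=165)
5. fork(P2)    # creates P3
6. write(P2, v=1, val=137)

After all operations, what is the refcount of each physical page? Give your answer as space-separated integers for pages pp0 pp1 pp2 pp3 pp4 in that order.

Answer: 4 3 3 1 1

Derivation:
Op 1: fork(P0) -> P1. 3 ppages; refcounts: pp0:2 pp1:2 pp2:2
Op 2: fork(P1) -> P2. 3 ppages; refcounts: pp0:3 pp1:3 pp2:3
Op 3: write(P0, v2, 199). refcount(pp2)=3>1 -> COPY to pp3. 4 ppages; refcounts: pp0:3 pp1:3 pp2:2 pp3:1
Op 4: write(P0, v2, 165). refcount(pp3)=1 -> write in place. 4 ppages; refcounts: pp0:3 pp1:3 pp2:2 pp3:1
Op 5: fork(P2) -> P3. 4 ppages; refcounts: pp0:4 pp1:4 pp2:3 pp3:1
Op 6: write(P2, v1, 137). refcount(pp1)=4>1 -> COPY to pp4. 5 ppages; refcounts: pp0:4 pp1:3 pp2:3 pp3:1 pp4:1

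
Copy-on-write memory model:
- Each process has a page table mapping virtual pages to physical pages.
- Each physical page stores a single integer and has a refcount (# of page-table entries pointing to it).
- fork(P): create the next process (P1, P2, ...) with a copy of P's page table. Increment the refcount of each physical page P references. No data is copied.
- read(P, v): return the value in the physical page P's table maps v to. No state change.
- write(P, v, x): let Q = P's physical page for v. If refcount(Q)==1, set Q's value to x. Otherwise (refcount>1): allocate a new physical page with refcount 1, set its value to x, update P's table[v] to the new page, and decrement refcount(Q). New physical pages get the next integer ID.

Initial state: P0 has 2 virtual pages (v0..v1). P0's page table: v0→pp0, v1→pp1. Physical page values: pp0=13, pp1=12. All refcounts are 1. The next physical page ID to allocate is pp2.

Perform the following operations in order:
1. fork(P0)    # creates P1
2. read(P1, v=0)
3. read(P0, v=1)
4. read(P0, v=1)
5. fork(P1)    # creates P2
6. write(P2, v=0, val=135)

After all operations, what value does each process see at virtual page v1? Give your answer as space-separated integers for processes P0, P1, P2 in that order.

Op 1: fork(P0) -> P1. 2 ppages; refcounts: pp0:2 pp1:2
Op 2: read(P1, v0) -> 13. No state change.
Op 3: read(P0, v1) -> 12. No state change.
Op 4: read(P0, v1) -> 12. No state change.
Op 5: fork(P1) -> P2. 2 ppages; refcounts: pp0:3 pp1:3
Op 6: write(P2, v0, 135). refcount(pp0)=3>1 -> COPY to pp2. 3 ppages; refcounts: pp0:2 pp1:3 pp2:1
P0: v1 -> pp1 = 12
P1: v1 -> pp1 = 12
P2: v1 -> pp1 = 12

Answer: 12 12 12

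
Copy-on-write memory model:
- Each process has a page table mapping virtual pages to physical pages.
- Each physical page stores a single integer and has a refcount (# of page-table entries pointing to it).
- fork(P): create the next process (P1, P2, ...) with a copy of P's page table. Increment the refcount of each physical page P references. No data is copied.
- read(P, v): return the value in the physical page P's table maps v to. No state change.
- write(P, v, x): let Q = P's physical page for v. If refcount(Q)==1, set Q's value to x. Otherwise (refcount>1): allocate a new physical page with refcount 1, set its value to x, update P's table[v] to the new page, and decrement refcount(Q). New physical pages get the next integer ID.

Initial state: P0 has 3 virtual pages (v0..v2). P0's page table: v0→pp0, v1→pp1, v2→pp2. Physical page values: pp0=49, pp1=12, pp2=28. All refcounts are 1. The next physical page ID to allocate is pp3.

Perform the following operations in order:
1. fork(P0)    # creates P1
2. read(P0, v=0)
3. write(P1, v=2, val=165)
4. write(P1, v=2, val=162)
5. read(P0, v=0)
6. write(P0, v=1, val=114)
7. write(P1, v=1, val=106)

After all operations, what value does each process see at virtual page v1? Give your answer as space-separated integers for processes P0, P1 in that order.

Op 1: fork(P0) -> P1. 3 ppages; refcounts: pp0:2 pp1:2 pp2:2
Op 2: read(P0, v0) -> 49. No state change.
Op 3: write(P1, v2, 165). refcount(pp2)=2>1 -> COPY to pp3. 4 ppages; refcounts: pp0:2 pp1:2 pp2:1 pp3:1
Op 4: write(P1, v2, 162). refcount(pp3)=1 -> write in place. 4 ppages; refcounts: pp0:2 pp1:2 pp2:1 pp3:1
Op 5: read(P0, v0) -> 49. No state change.
Op 6: write(P0, v1, 114). refcount(pp1)=2>1 -> COPY to pp4. 5 ppages; refcounts: pp0:2 pp1:1 pp2:1 pp3:1 pp4:1
Op 7: write(P1, v1, 106). refcount(pp1)=1 -> write in place. 5 ppages; refcounts: pp0:2 pp1:1 pp2:1 pp3:1 pp4:1
P0: v1 -> pp4 = 114
P1: v1 -> pp1 = 106

Answer: 114 106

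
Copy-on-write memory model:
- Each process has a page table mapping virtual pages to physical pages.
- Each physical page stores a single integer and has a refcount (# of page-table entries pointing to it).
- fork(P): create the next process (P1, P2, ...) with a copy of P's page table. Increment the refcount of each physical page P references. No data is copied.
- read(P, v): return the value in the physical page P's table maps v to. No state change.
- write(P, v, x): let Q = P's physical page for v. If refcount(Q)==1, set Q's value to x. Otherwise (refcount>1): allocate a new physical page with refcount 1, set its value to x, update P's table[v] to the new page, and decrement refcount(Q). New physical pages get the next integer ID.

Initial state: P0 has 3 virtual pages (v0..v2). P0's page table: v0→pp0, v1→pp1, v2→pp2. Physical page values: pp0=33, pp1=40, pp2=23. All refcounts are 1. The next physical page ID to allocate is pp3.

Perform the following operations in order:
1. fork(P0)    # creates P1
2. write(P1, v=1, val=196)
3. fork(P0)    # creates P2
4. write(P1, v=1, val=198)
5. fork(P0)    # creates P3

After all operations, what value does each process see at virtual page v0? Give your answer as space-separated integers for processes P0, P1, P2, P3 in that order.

Op 1: fork(P0) -> P1. 3 ppages; refcounts: pp0:2 pp1:2 pp2:2
Op 2: write(P1, v1, 196). refcount(pp1)=2>1 -> COPY to pp3. 4 ppages; refcounts: pp0:2 pp1:1 pp2:2 pp3:1
Op 3: fork(P0) -> P2. 4 ppages; refcounts: pp0:3 pp1:2 pp2:3 pp3:1
Op 4: write(P1, v1, 198). refcount(pp3)=1 -> write in place. 4 ppages; refcounts: pp0:3 pp1:2 pp2:3 pp3:1
Op 5: fork(P0) -> P3. 4 ppages; refcounts: pp0:4 pp1:3 pp2:4 pp3:1
P0: v0 -> pp0 = 33
P1: v0 -> pp0 = 33
P2: v0 -> pp0 = 33
P3: v0 -> pp0 = 33

Answer: 33 33 33 33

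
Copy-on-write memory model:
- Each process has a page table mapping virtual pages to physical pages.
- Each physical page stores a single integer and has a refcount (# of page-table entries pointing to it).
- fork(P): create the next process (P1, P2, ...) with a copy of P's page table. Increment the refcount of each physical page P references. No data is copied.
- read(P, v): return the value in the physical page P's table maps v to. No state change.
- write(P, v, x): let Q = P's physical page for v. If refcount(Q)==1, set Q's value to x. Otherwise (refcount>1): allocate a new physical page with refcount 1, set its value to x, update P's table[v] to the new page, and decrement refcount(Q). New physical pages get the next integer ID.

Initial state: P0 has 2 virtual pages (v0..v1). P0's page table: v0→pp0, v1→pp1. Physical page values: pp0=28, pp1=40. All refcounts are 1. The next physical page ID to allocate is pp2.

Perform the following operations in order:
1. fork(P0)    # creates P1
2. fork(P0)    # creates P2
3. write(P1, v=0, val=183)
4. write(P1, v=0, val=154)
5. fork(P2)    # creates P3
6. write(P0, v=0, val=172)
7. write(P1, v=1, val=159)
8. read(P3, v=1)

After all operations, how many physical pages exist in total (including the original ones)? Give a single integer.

Answer: 5

Derivation:
Op 1: fork(P0) -> P1. 2 ppages; refcounts: pp0:2 pp1:2
Op 2: fork(P0) -> P2. 2 ppages; refcounts: pp0:3 pp1:3
Op 3: write(P1, v0, 183). refcount(pp0)=3>1 -> COPY to pp2. 3 ppages; refcounts: pp0:2 pp1:3 pp2:1
Op 4: write(P1, v0, 154). refcount(pp2)=1 -> write in place. 3 ppages; refcounts: pp0:2 pp1:3 pp2:1
Op 5: fork(P2) -> P3. 3 ppages; refcounts: pp0:3 pp1:4 pp2:1
Op 6: write(P0, v0, 172). refcount(pp0)=3>1 -> COPY to pp3. 4 ppages; refcounts: pp0:2 pp1:4 pp2:1 pp3:1
Op 7: write(P1, v1, 159). refcount(pp1)=4>1 -> COPY to pp4. 5 ppages; refcounts: pp0:2 pp1:3 pp2:1 pp3:1 pp4:1
Op 8: read(P3, v1) -> 40. No state change.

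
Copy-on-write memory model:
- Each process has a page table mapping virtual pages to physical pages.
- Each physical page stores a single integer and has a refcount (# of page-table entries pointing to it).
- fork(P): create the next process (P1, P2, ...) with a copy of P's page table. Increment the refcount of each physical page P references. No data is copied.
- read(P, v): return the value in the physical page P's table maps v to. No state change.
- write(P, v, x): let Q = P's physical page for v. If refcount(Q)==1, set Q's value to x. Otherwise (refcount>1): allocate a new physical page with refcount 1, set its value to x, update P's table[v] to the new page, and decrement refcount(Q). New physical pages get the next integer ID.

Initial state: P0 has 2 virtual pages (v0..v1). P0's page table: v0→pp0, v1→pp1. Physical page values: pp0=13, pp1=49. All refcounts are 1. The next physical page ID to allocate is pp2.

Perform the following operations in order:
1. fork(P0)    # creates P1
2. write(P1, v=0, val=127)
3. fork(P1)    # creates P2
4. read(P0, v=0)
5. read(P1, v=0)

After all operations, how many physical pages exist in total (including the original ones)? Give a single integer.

Op 1: fork(P0) -> P1. 2 ppages; refcounts: pp0:2 pp1:2
Op 2: write(P1, v0, 127). refcount(pp0)=2>1 -> COPY to pp2. 3 ppages; refcounts: pp0:1 pp1:2 pp2:1
Op 3: fork(P1) -> P2. 3 ppages; refcounts: pp0:1 pp1:3 pp2:2
Op 4: read(P0, v0) -> 13. No state change.
Op 5: read(P1, v0) -> 127. No state change.

Answer: 3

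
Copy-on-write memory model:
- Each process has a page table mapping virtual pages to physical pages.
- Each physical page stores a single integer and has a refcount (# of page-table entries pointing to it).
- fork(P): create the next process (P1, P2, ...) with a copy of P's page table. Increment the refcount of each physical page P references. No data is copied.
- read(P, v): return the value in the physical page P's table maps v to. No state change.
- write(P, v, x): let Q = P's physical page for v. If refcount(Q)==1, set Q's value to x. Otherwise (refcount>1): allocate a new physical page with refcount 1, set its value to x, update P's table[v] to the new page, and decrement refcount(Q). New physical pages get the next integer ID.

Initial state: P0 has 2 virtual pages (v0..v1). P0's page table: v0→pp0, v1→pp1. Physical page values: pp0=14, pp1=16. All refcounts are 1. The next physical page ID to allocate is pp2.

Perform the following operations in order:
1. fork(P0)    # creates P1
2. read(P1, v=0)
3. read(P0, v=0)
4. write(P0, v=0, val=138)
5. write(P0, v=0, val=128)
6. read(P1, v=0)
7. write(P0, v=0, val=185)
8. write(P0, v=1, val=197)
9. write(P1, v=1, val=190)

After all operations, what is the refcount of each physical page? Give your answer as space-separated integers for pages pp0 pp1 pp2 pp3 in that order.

Answer: 1 1 1 1

Derivation:
Op 1: fork(P0) -> P1. 2 ppages; refcounts: pp0:2 pp1:2
Op 2: read(P1, v0) -> 14. No state change.
Op 3: read(P0, v0) -> 14. No state change.
Op 4: write(P0, v0, 138). refcount(pp0)=2>1 -> COPY to pp2. 3 ppages; refcounts: pp0:1 pp1:2 pp2:1
Op 5: write(P0, v0, 128). refcount(pp2)=1 -> write in place. 3 ppages; refcounts: pp0:1 pp1:2 pp2:1
Op 6: read(P1, v0) -> 14. No state change.
Op 7: write(P0, v0, 185). refcount(pp2)=1 -> write in place. 3 ppages; refcounts: pp0:1 pp1:2 pp2:1
Op 8: write(P0, v1, 197). refcount(pp1)=2>1 -> COPY to pp3. 4 ppages; refcounts: pp0:1 pp1:1 pp2:1 pp3:1
Op 9: write(P1, v1, 190). refcount(pp1)=1 -> write in place. 4 ppages; refcounts: pp0:1 pp1:1 pp2:1 pp3:1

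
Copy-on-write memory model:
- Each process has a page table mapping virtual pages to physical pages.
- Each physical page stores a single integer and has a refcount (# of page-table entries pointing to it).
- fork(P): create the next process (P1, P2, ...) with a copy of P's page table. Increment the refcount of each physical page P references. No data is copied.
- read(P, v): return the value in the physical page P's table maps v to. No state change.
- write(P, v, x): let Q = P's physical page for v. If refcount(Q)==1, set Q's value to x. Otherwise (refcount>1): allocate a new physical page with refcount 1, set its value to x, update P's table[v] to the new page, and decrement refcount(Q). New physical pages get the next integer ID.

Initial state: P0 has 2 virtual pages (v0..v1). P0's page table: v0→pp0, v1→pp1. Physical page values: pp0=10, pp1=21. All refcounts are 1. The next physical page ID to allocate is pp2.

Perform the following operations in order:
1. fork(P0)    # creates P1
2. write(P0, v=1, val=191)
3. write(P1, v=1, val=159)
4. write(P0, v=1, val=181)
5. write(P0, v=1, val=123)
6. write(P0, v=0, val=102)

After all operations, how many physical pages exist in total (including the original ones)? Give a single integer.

Answer: 4

Derivation:
Op 1: fork(P0) -> P1. 2 ppages; refcounts: pp0:2 pp1:2
Op 2: write(P0, v1, 191). refcount(pp1)=2>1 -> COPY to pp2. 3 ppages; refcounts: pp0:2 pp1:1 pp2:1
Op 3: write(P1, v1, 159). refcount(pp1)=1 -> write in place. 3 ppages; refcounts: pp0:2 pp1:1 pp2:1
Op 4: write(P0, v1, 181). refcount(pp2)=1 -> write in place. 3 ppages; refcounts: pp0:2 pp1:1 pp2:1
Op 5: write(P0, v1, 123). refcount(pp2)=1 -> write in place. 3 ppages; refcounts: pp0:2 pp1:1 pp2:1
Op 6: write(P0, v0, 102). refcount(pp0)=2>1 -> COPY to pp3. 4 ppages; refcounts: pp0:1 pp1:1 pp2:1 pp3:1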